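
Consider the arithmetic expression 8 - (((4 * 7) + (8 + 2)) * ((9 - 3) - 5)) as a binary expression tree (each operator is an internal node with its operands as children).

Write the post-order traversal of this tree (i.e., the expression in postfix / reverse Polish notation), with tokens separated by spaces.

Post-order on an expression tree gives postfix notation: for each operator, emit left operand, right operand, then the operator.

8 4 7 * 8 2 + + 9 3 - 5 - * -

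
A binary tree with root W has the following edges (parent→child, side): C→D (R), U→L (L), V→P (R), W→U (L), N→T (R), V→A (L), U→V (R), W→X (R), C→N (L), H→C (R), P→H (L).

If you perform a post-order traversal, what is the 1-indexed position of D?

Post-order visits the left subtree, then the right subtree, then the node.
At W: go left to U.
  At U: go left to L.
    L is a leaf — visit L.
  At U: go right to V.
    At V: go left to A.
      A is a leaf — visit A.
    At V: go right to P.
      At P: go left to H.
        At H: no left child.
        At H: go right to C.
          At C: go left to N.
            At N: no left child.
            At N: go right to T.
              T is a leaf — visit T.
            Visit N.
          At C: go right to D.
            D is a leaf — visit D.
          Visit C.
        Visit H.
      At P: no right child.
      Visit P.
    Visit V.
  Visit U.
At W: go right to X.
  X is a leaf — visit X.
Visit W.
Full post-order sequence: L, A, T, N, D, C, H, P, V, U, X, W.

5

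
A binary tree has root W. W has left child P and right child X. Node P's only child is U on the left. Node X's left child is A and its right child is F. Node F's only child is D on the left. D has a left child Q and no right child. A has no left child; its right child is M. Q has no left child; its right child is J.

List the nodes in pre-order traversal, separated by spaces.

W P U X A M F D Q J

Pre-order visits the node, then its left subtree, then its right subtree.
Visit W.
At W: go left to P.
  Visit P.
  At P: go left to U.
    U is a leaf — visit U.
  At P: no right child.
At W: go right to X.
  Visit X.
  At X: go left to A.
    Visit A.
    At A: no left child.
    At A: go right to M.
      M is a leaf — visit M.
  At X: go right to F.
    Visit F.
    At F: go left to D.
      Visit D.
      At D: go left to Q.
        Visit Q.
        At Q: no left child.
        At Q: go right to J.
          J is a leaf — visit J.
      At D: no right child.
    At F: no right child.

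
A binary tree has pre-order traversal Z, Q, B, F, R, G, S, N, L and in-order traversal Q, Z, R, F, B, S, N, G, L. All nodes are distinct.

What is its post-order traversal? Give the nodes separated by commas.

The first element of pre-order is the root; it splits in-order into left and right subtrees.
Root Z: left subtree has 1 node {Q}, right has 7 {R, F, B, S, N, G, L}.
  Root B: left subtree has 2 nodes {R, F}, right has 4 {S, N, G, L}.
    Root F: left subtree has 1 node {R}, right has 0 { }.
    Root G: left subtree has 2 nodes {S, N}, right has 1 {L}.
      Root S: left subtree has 0 nodes { }, right has 1 {N}.

Q, R, F, N, S, L, G, B, Z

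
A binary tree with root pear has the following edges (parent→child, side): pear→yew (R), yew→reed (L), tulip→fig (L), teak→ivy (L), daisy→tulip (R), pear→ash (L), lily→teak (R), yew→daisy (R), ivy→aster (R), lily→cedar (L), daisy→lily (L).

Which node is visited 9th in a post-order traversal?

Post-order visits the left subtree, then the right subtree, then the node.
At pear: go left to ash.
  ash is a leaf — visit ash.
At pear: go right to yew.
  At yew: go left to reed.
    reed is a leaf — visit reed.
  At yew: go right to daisy.
    At daisy: go left to lily.
      At lily: go left to cedar.
        cedar is a leaf — visit cedar.
      At lily: go right to teak.
        At teak: go left to ivy.
          At ivy: no left child.
          At ivy: go right to aster.
            aster is a leaf — visit aster.
          Visit ivy.
        At teak: no right child.
        Visit teak.
      Visit lily.
    At daisy: go right to tulip.
      At tulip: go left to fig.
        fig is a leaf — visit fig.
      At tulip: no right child.
      Visit tulip.
    Visit daisy.
  Visit yew.
Visit pear.
Full post-order sequence: ash, reed, cedar, aster, ivy, teak, lily, fig, tulip, daisy, yew, pear.

tulip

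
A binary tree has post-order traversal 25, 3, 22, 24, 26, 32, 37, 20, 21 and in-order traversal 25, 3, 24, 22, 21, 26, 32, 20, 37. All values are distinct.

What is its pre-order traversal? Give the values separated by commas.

The last element of post-order is the root; it splits in-order into left and right subtrees.
Root 21: left subtree has 4 nodes {25, 3, 24, 22}, right has 4 {26, 32, 20, 37}.
  Root 24: left subtree has 2 nodes {25, 3}, right has 1 {22}.
    Root 3: left subtree has 1 node {25}, right has 0 { }.
  Root 20: left subtree has 2 nodes {26, 32}, right has 1 {37}.
    Root 32: left subtree has 1 node {26}, right has 0 { }.

21, 24, 3, 25, 22, 20, 32, 26, 37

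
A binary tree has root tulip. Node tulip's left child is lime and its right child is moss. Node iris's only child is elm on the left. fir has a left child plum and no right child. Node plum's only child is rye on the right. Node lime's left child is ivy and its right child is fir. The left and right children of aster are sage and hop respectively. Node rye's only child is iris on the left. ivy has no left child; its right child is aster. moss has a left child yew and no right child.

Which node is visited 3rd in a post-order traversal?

Post-order visits the left subtree, then the right subtree, then the node.
At tulip: go left to lime.
  At lime: go left to ivy.
    At ivy: no left child.
    At ivy: go right to aster.
      At aster: go left to sage.
        sage is a leaf — visit sage.
      At aster: go right to hop.
        hop is a leaf — visit hop.
      Visit aster.
    Visit ivy.
  At lime: go right to fir.
    At fir: go left to plum.
      At plum: no left child.
      At plum: go right to rye.
        At rye: go left to iris.
          At iris: go left to elm.
            elm is a leaf — visit elm.
          At iris: no right child.
          Visit iris.
        At rye: no right child.
        Visit rye.
      Visit plum.
    At fir: no right child.
    Visit fir.
  Visit lime.
At tulip: go right to moss.
  At moss: go left to yew.
    yew is a leaf — visit yew.
  At moss: no right child.
  Visit moss.
Visit tulip.
Full post-order sequence: sage, hop, aster, ivy, elm, iris, rye, plum, fir, lime, yew, moss, tulip.

aster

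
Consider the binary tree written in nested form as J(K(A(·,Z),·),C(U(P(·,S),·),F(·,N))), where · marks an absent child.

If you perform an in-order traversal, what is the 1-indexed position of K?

In-order visits the left subtree, then the node, then the right subtree.
At J: go left to K.
  At K: go left to A.
    At A: no left child.
    Visit A.
    At A: go right to Z.
      Z is a leaf — visit Z.
  Visit K.
  At K: no right child.
Visit J.
At J: go right to C.
  At C: go left to U.
    At U: go left to P.
      At P: no left child.
      Visit P.
      At P: go right to S.
        S is a leaf — visit S.
    Visit U.
    At U: no right child.
  Visit C.
  At C: go right to F.
    At F: no left child.
    Visit F.
    At F: go right to N.
      N is a leaf — visit N.
Full in-order sequence: A, Z, K, J, P, S, U, C, F, N.

3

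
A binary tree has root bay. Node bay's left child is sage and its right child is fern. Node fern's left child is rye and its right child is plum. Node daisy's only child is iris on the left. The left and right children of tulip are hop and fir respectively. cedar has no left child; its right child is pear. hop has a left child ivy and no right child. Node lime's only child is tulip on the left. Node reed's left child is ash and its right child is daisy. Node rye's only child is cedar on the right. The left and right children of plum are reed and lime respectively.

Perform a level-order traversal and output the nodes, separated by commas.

Level-order visits nodes level by level from the root, left to right within each level.
Level 0: bay
Level 1: sage, fern
Level 2: rye, plum
Level 3: cedar, reed, lime
Level 4: pear, ash, daisy, tulip
Level 5: iris, hop, fir
Level 6: ivy

bay, sage, fern, rye, plum, cedar, reed, lime, pear, ash, daisy, tulip, iris, hop, fir, ivy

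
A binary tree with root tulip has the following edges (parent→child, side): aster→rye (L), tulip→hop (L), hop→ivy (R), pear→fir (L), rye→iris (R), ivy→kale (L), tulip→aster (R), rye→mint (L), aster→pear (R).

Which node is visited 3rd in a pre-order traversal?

Pre-order visits the node, then its left subtree, then its right subtree.
Visit tulip.
At tulip: go left to hop.
  Visit hop.
  At hop: no left child.
  At hop: go right to ivy.
    Visit ivy.
    At ivy: go left to kale.
      kale is a leaf — visit kale.
    At ivy: no right child.
At tulip: go right to aster.
  Visit aster.
  At aster: go left to rye.
    Visit rye.
    At rye: go left to mint.
      mint is a leaf — visit mint.
    At rye: go right to iris.
      iris is a leaf — visit iris.
  At aster: go right to pear.
    Visit pear.
    At pear: go left to fir.
      fir is a leaf — visit fir.
    At pear: no right child.
Full pre-order sequence: tulip, hop, ivy, kale, aster, rye, mint, iris, pear, fir.

ivy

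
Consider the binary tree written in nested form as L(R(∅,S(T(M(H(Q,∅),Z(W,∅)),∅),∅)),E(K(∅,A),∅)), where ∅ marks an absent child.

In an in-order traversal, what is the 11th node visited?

A

In-order visits the left subtree, then the node, then the right subtree.
At L: go left to R.
  At R: no left child.
  Visit R.
  At R: go right to S.
    At S: go left to T.
      At T: go left to M.
        At M: go left to H.
          At H: go left to Q.
            Q is a leaf — visit Q.
          Visit H.
          At H: no right child.
        Visit M.
        At M: go right to Z.
          At Z: go left to W.
            W is a leaf — visit W.
          Visit Z.
          At Z: no right child.
      Visit T.
      At T: no right child.
    Visit S.
    At S: no right child.
Visit L.
At L: go right to E.
  At E: go left to K.
    At K: no left child.
    Visit K.
    At K: go right to A.
      A is a leaf — visit A.
  Visit E.
  At E: no right child.
Full in-order sequence: R, Q, H, M, W, Z, T, S, L, K, A, E.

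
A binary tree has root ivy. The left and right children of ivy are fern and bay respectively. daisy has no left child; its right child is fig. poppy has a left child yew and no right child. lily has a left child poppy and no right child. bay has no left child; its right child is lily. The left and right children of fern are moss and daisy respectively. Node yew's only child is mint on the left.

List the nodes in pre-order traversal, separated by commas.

ivy, fern, moss, daisy, fig, bay, lily, poppy, yew, mint

Pre-order visits the node, then its left subtree, then its right subtree.
Visit ivy.
At ivy: go left to fern.
  Visit fern.
  At fern: go left to moss.
    moss is a leaf — visit moss.
  At fern: go right to daisy.
    Visit daisy.
    At daisy: no left child.
    At daisy: go right to fig.
      fig is a leaf — visit fig.
At ivy: go right to bay.
  Visit bay.
  At bay: no left child.
  At bay: go right to lily.
    Visit lily.
    At lily: go left to poppy.
      Visit poppy.
      At poppy: go left to yew.
        Visit yew.
        At yew: go left to mint.
          mint is a leaf — visit mint.
        At yew: no right child.
      At poppy: no right child.
    At lily: no right child.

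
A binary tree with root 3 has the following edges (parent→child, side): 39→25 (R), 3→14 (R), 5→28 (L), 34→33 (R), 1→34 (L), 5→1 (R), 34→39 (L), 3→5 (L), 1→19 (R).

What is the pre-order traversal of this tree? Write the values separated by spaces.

3 5 28 1 34 39 25 33 19 14

Pre-order visits the node, then its left subtree, then its right subtree.
Visit 3.
At 3: go left to 5.
  Visit 5.
  At 5: go left to 28.
    28 is a leaf — visit 28.
  At 5: go right to 1.
    Visit 1.
    At 1: go left to 34.
      Visit 34.
      At 34: go left to 39.
        Visit 39.
        At 39: no left child.
        At 39: go right to 25.
          25 is a leaf — visit 25.
      At 34: go right to 33.
        33 is a leaf — visit 33.
    At 1: go right to 19.
      19 is a leaf — visit 19.
At 3: go right to 14.
  14 is a leaf — visit 14.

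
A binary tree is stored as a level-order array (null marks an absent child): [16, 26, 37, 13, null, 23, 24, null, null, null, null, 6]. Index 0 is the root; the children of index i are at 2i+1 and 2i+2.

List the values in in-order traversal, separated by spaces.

In-order visits the left subtree, then the node, then the right subtree.
At 16: go left to 26.
  At 26: go left to 13.
    13 is a leaf — visit 13.
  Visit 26.
  At 26: no right child.
Visit 16.
At 16: go right to 37.
  At 37: go left to 23.
    At 23: go left to 6.
      6 is a leaf — visit 6.
    Visit 23.
    At 23: no right child.
  Visit 37.
  At 37: go right to 24.
    24 is a leaf — visit 24.

13 26 16 6 23 37 24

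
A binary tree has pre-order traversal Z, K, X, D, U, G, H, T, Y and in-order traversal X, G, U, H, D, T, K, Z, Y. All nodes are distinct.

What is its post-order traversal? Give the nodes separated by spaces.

The first element of pre-order is the root; it splits in-order into left and right subtrees.
Root Z: left subtree has 7 nodes {X, G, U, H, D, T, K}, right has 1 {Y}.
  Root K: left subtree has 6 nodes {X, G, U, H, D, T}, right has 0 { }.
    Root X: left subtree has 0 nodes { }, right has 5 {G, U, H, D, T}.
      Root D: left subtree has 3 nodes {G, U, H}, right has 1 {T}.
        Root U: left subtree has 1 node {G}, right has 1 {H}.

G H U T D X K Y Z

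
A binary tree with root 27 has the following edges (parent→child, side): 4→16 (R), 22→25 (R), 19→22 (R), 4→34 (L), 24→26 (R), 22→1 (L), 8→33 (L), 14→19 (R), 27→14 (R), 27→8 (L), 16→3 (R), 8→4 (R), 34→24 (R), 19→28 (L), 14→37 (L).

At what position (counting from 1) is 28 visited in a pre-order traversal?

13

Pre-order visits the node, then its left subtree, then its right subtree.
Visit 27.
At 27: go left to 8.
  Visit 8.
  At 8: go left to 33.
    33 is a leaf — visit 33.
  At 8: go right to 4.
    Visit 4.
    At 4: go left to 34.
      Visit 34.
      At 34: no left child.
      At 34: go right to 24.
        Visit 24.
        At 24: no left child.
        At 24: go right to 26.
          26 is a leaf — visit 26.
    At 4: go right to 16.
      Visit 16.
      At 16: no left child.
      At 16: go right to 3.
        3 is a leaf — visit 3.
At 27: go right to 14.
  Visit 14.
  At 14: go left to 37.
    37 is a leaf — visit 37.
  At 14: go right to 19.
    Visit 19.
    At 19: go left to 28.
      28 is a leaf — visit 28.
    At 19: go right to 22.
      Visit 22.
      At 22: go left to 1.
        1 is a leaf — visit 1.
      At 22: go right to 25.
        25 is a leaf — visit 25.
Full pre-order sequence: 27, 8, 33, 4, 34, 24, 26, 16, 3, 14, 37, 19, 28, 22, 1, 25.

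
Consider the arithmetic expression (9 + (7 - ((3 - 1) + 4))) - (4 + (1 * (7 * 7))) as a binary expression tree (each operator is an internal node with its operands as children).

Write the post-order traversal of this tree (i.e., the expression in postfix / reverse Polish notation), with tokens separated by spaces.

Post-order on an expression tree gives postfix notation: for each operator, emit left operand, right operand, then the operator.

9 7 3 1 - 4 + - + 4 1 7 7 * * + -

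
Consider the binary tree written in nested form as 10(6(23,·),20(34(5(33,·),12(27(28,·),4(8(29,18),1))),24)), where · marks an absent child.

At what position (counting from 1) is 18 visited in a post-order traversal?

8

Post-order visits the left subtree, then the right subtree, then the node.
At 10: go left to 6.
  At 6: go left to 23.
    23 is a leaf — visit 23.
  At 6: no right child.
  Visit 6.
At 10: go right to 20.
  At 20: go left to 34.
    At 34: go left to 5.
      At 5: go left to 33.
        33 is a leaf — visit 33.
      At 5: no right child.
      Visit 5.
    At 34: go right to 12.
      At 12: go left to 27.
        At 27: go left to 28.
          28 is a leaf — visit 28.
        At 27: no right child.
        Visit 27.
      At 12: go right to 4.
        At 4: go left to 8.
          At 8: go left to 29.
            29 is a leaf — visit 29.
          At 8: go right to 18.
            18 is a leaf — visit 18.
          Visit 8.
        At 4: go right to 1.
          1 is a leaf — visit 1.
        Visit 4.
      Visit 12.
    Visit 34.
  At 20: go right to 24.
    24 is a leaf — visit 24.
  Visit 20.
Visit 10.
Full post-order sequence: 23, 6, 33, 5, 28, 27, 29, 18, 8, 1, 4, 12, 34, 24, 20, 10.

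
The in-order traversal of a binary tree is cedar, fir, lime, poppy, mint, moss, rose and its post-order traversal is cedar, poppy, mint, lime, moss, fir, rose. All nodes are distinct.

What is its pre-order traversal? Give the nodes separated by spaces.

rose fir cedar moss lime mint poppy

The last element of post-order is the root; it splits in-order into left and right subtrees.
Root rose: left subtree has 6 nodes {cedar, fir, lime, poppy, mint, moss}, right has 0 { }.
  Root fir: left subtree has 1 node {cedar}, right has 4 {lime, poppy, mint, moss}.
    Root moss: left subtree has 3 nodes {lime, poppy, mint}, right has 0 { }.
      Root lime: left subtree has 0 nodes { }, right has 2 {poppy, mint}.
        Root mint: left subtree has 1 node {poppy}, right has 0 { }.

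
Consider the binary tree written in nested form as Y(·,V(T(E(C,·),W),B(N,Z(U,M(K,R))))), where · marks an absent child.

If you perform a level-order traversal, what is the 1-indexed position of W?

6

Level-order visits nodes level by level from the root, left to right within each level.
Level 0: Y
Level 1: V
Level 2: T, B
Level 3: E, W, N, Z
Level 4: C, U, M
Level 5: K, R
Full level-order sequence: Y, V, T, B, E, W, N, Z, C, U, M, K, R.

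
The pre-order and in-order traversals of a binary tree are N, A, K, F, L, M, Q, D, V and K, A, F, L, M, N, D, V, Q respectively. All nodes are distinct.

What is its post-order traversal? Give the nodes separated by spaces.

K M L F A V D Q N

The first element of pre-order is the root; it splits in-order into left and right subtrees.
Root N: left subtree has 5 nodes {K, A, F, L, M}, right has 3 {D, V, Q}.
  Root A: left subtree has 1 node {K}, right has 3 {F, L, M}.
    Root F: left subtree has 0 nodes { }, right has 2 {L, M}.
      Root L: left subtree has 0 nodes { }, right has 1 {M}.
  Root Q: left subtree has 2 nodes {D, V}, right has 0 { }.
    Root D: left subtree has 0 nodes { }, right has 1 {V}.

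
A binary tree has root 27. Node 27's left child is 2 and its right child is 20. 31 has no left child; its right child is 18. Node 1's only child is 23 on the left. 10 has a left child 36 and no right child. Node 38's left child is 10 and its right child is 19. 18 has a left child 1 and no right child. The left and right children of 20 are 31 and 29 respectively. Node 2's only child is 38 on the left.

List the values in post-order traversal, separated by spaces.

36 10 19 38 2 23 1 18 31 29 20 27

Post-order visits the left subtree, then the right subtree, then the node.
At 27: go left to 2.
  At 2: go left to 38.
    At 38: go left to 10.
      At 10: go left to 36.
        36 is a leaf — visit 36.
      At 10: no right child.
      Visit 10.
    At 38: go right to 19.
      19 is a leaf — visit 19.
    Visit 38.
  At 2: no right child.
  Visit 2.
At 27: go right to 20.
  At 20: go left to 31.
    At 31: no left child.
    At 31: go right to 18.
      At 18: go left to 1.
        At 1: go left to 23.
          23 is a leaf — visit 23.
        At 1: no right child.
        Visit 1.
      At 18: no right child.
      Visit 18.
    Visit 31.
  At 20: go right to 29.
    29 is a leaf — visit 29.
  Visit 20.
Visit 27.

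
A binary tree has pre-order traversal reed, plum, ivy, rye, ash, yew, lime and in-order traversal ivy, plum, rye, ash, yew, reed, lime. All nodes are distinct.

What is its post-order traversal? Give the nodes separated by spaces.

ivy yew ash rye plum lime reed

The first element of pre-order is the root; it splits in-order into left and right subtrees.
Root reed: left subtree has 5 nodes {ivy, plum, rye, ash, yew}, right has 1 {lime}.
  Root plum: left subtree has 1 node {ivy}, right has 3 {rye, ash, yew}.
    Root rye: left subtree has 0 nodes { }, right has 2 {ash, yew}.
      Root ash: left subtree has 0 nodes { }, right has 1 {yew}.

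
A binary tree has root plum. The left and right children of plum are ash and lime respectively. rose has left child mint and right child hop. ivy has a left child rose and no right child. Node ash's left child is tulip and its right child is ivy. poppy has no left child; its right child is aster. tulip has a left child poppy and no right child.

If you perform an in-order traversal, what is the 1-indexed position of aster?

In-order visits the left subtree, then the node, then the right subtree.
At plum: go left to ash.
  At ash: go left to tulip.
    At tulip: go left to poppy.
      At poppy: no left child.
      Visit poppy.
      At poppy: go right to aster.
        aster is a leaf — visit aster.
    Visit tulip.
    At tulip: no right child.
  Visit ash.
  At ash: go right to ivy.
    At ivy: go left to rose.
      At rose: go left to mint.
        mint is a leaf — visit mint.
      Visit rose.
      At rose: go right to hop.
        hop is a leaf — visit hop.
    Visit ivy.
    At ivy: no right child.
Visit plum.
At plum: go right to lime.
  lime is a leaf — visit lime.
Full in-order sequence: poppy, aster, tulip, ash, mint, rose, hop, ivy, plum, lime.

2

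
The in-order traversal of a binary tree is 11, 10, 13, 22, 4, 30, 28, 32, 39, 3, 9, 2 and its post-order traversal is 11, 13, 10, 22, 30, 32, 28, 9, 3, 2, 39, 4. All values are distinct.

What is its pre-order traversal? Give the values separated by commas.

4, 22, 10, 11, 13, 39, 28, 30, 32, 2, 3, 9

The last element of post-order is the root; it splits in-order into left and right subtrees.
Root 4: left subtree has 4 nodes {11, 10, 13, 22}, right has 7 {30, 28, 32, 39, 3, 9, 2}.
  Root 22: left subtree has 3 nodes {11, 10, 13}, right has 0 { }.
    Root 10: left subtree has 1 node {11}, right has 1 {13}.
  Root 39: left subtree has 3 nodes {30, 28, 32}, right has 3 {3, 9, 2}.
    Root 28: left subtree has 1 node {30}, right has 1 {32}.
    Root 2: left subtree has 2 nodes {3, 9}, right has 0 { }.
      Root 3: left subtree has 0 nodes { }, right has 1 {9}.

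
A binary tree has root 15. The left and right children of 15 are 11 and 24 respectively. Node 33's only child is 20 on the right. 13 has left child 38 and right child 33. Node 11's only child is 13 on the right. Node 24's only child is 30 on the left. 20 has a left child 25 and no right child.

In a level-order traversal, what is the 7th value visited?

Level-order visits nodes level by level from the root, left to right within each level.
Level 0: 15
Level 1: 11, 24
Level 2: 13, 30
Level 3: 38, 33
Level 4: 20
Level 5: 25
Full level-order sequence: 15, 11, 24, 13, 30, 38, 33, 20, 25.

33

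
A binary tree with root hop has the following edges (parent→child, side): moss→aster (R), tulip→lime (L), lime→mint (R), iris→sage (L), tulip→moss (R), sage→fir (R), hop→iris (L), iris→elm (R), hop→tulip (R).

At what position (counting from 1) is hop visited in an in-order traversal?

In-order visits the left subtree, then the node, then the right subtree.
At hop: go left to iris.
  At iris: go left to sage.
    At sage: no left child.
    Visit sage.
    At sage: go right to fir.
      fir is a leaf — visit fir.
  Visit iris.
  At iris: go right to elm.
    elm is a leaf — visit elm.
Visit hop.
At hop: go right to tulip.
  At tulip: go left to lime.
    At lime: no left child.
    Visit lime.
    At lime: go right to mint.
      mint is a leaf — visit mint.
  Visit tulip.
  At tulip: go right to moss.
    At moss: no left child.
    Visit moss.
    At moss: go right to aster.
      aster is a leaf — visit aster.
Full in-order sequence: sage, fir, iris, elm, hop, lime, mint, tulip, moss, aster.

5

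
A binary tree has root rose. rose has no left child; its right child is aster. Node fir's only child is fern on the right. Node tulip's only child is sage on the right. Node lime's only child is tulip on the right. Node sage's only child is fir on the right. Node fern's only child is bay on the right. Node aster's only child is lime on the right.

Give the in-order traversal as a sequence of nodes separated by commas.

rose, aster, lime, tulip, sage, fir, fern, bay

In-order visits the left subtree, then the node, then the right subtree.
At rose: no left child.
Visit rose.
At rose: go right to aster.
  At aster: no left child.
  Visit aster.
  At aster: go right to lime.
    At lime: no left child.
    Visit lime.
    At lime: go right to tulip.
      At tulip: no left child.
      Visit tulip.
      At tulip: go right to sage.
        At sage: no left child.
        Visit sage.
        At sage: go right to fir.
          At fir: no left child.
          Visit fir.
          At fir: go right to fern.
            At fern: no left child.
            Visit fern.
            At fern: go right to bay.
              bay is a leaf — visit bay.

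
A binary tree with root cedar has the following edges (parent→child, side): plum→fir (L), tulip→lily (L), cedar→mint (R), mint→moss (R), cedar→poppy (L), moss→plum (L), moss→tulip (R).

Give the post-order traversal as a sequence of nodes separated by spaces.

Post-order visits the left subtree, then the right subtree, then the node.
At cedar: go left to poppy.
  poppy is a leaf — visit poppy.
At cedar: go right to mint.
  At mint: no left child.
  At mint: go right to moss.
    At moss: go left to plum.
      At plum: go left to fir.
        fir is a leaf — visit fir.
      At plum: no right child.
      Visit plum.
    At moss: go right to tulip.
      At tulip: go left to lily.
        lily is a leaf — visit lily.
      At tulip: no right child.
      Visit tulip.
    Visit moss.
  Visit mint.
Visit cedar.

poppy fir plum lily tulip moss mint cedar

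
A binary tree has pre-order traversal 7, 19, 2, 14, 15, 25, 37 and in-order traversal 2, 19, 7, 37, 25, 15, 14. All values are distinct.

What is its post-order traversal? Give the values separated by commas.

The first element of pre-order is the root; it splits in-order into left and right subtrees.
Root 7: left subtree has 2 nodes {2, 19}, right has 4 {37, 25, 15, 14}.
  Root 19: left subtree has 1 node {2}, right has 0 { }.
  Root 14: left subtree has 3 nodes {37, 25, 15}, right has 0 { }.
    Root 15: left subtree has 2 nodes {37, 25}, right has 0 { }.
      Root 25: left subtree has 1 node {37}, right has 0 { }.

2, 19, 37, 25, 15, 14, 7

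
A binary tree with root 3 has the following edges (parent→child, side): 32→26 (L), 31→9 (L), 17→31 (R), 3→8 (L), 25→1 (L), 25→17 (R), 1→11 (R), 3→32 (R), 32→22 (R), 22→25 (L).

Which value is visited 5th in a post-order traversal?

9

Post-order visits the left subtree, then the right subtree, then the node.
At 3: go left to 8.
  8 is a leaf — visit 8.
At 3: go right to 32.
  At 32: go left to 26.
    26 is a leaf — visit 26.
  At 32: go right to 22.
    At 22: go left to 25.
      At 25: go left to 1.
        At 1: no left child.
        At 1: go right to 11.
          11 is a leaf — visit 11.
        Visit 1.
      At 25: go right to 17.
        At 17: no left child.
        At 17: go right to 31.
          At 31: go left to 9.
            9 is a leaf — visit 9.
          At 31: no right child.
          Visit 31.
        Visit 17.
      Visit 25.
    At 22: no right child.
    Visit 22.
  Visit 32.
Visit 3.
Full post-order sequence: 8, 26, 11, 1, 9, 31, 17, 25, 22, 32, 3.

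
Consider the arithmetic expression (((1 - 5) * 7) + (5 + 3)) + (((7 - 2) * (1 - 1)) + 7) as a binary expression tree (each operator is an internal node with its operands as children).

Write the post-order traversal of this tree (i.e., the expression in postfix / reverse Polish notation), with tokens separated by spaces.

1 5 - 7 * 5 3 + + 7 2 - 1 1 - * 7 + +

Post-order on an expression tree gives postfix notation: for each operator, emit left operand, right operand, then the operator.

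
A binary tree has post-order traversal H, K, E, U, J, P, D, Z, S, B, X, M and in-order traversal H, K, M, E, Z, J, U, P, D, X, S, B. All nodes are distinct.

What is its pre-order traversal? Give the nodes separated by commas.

M, K, H, X, Z, E, D, P, J, U, B, S

The last element of post-order is the root; it splits in-order into left and right subtrees.
Root M: left subtree has 2 nodes {H, K}, right has 9 {E, Z, J, U, P, D, X, S, B}.
  Root K: left subtree has 1 node {H}, right has 0 { }.
  Root X: left subtree has 6 nodes {E, Z, J, U, P, D}, right has 2 {S, B}.
    Root Z: left subtree has 1 node {E}, right has 4 {J, U, P, D}.
      Root D: left subtree has 3 nodes {J, U, P}, right has 0 { }.
        Root P: left subtree has 2 nodes {J, U}, right has 0 { }.
          Root J: left subtree has 0 nodes { }, right has 1 {U}.
    Root B: left subtree has 1 node {S}, right has 0 { }.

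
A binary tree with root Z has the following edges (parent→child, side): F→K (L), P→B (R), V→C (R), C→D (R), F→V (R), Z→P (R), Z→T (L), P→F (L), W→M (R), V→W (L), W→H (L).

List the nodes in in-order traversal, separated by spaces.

T Z K F H W M V C D P B

In-order visits the left subtree, then the node, then the right subtree.
At Z: go left to T.
  T is a leaf — visit T.
Visit Z.
At Z: go right to P.
  At P: go left to F.
    At F: go left to K.
      K is a leaf — visit K.
    Visit F.
    At F: go right to V.
      At V: go left to W.
        At W: go left to H.
          H is a leaf — visit H.
        Visit W.
        At W: go right to M.
          M is a leaf — visit M.
      Visit V.
      At V: go right to C.
        At C: no left child.
        Visit C.
        At C: go right to D.
          D is a leaf — visit D.
  Visit P.
  At P: go right to B.
    B is a leaf — visit B.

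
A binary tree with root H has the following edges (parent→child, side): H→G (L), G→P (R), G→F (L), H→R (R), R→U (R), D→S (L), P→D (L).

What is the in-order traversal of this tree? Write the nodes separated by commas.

F, G, S, D, P, H, R, U

In-order visits the left subtree, then the node, then the right subtree.
At H: go left to G.
  At G: go left to F.
    F is a leaf — visit F.
  Visit G.
  At G: go right to P.
    At P: go left to D.
      At D: go left to S.
        S is a leaf — visit S.
      Visit D.
      At D: no right child.
    Visit P.
    At P: no right child.
Visit H.
At H: go right to R.
  At R: no left child.
  Visit R.
  At R: go right to U.
    U is a leaf — visit U.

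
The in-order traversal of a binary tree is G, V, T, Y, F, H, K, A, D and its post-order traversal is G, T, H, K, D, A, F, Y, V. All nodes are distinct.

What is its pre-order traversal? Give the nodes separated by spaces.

V G Y T F A K H D

The last element of post-order is the root; it splits in-order into left and right subtrees.
Root V: left subtree has 1 node {G}, right has 7 {T, Y, F, H, K, A, D}.
  Root Y: left subtree has 1 node {T}, right has 5 {F, H, K, A, D}.
    Root F: left subtree has 0 nodes { }, right has 4 {H, K, A, D}.
      Root A: left subtree has 2 nodes {H, K}, right has 1 {D}.
        Root K: left subtree has 1 node {H}, right has 0 { }.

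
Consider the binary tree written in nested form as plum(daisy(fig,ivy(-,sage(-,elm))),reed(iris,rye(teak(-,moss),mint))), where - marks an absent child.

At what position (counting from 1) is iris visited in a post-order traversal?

Post-order visits the left subtree, then the right subtree, then the node.
At plum: go left to daisy.
  At daisy: go left to fig.
    fig is a leaf — visit fig.
  At daisy: go right to ivy.
    At ivy: no left child.
    At ivy: go right to sage.
      At sage: no left child.
      At sage: go right to elm.
        elm is a leaf — visit elm.
      Visit sage.
    Visit ivy.
  Visit daisy.
At plum: go right to reed.
  At reed: go left to iris.
    iris is a leaf — visit iris.
  At reed: go right to rye.
    At rye: go left to teak.
      At teak: no left child.
      At teak: go right to moss.
        moss is a leaf — visit moss.
      Visit teak.
    At rye: go right to mint.
      mint is a leaf — visit mint.
    Visit rye.
  Visit reed.
Visit plum.
Full post-order sequence: fig, elm, sage, ivy, daisy, iris, moss, teak, mint, rye, reed, plum.

6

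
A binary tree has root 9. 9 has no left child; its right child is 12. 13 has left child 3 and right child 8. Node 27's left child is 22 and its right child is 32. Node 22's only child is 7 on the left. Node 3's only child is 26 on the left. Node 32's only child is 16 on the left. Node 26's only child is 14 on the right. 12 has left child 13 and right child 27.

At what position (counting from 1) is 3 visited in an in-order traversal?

4

In-order visits the left subtree, then the node, then the right subtree.
At 9: no left child.
Visit 9.
At 9: go right to 12.
  At 12: go left to 13.
    At 13: go left to 3.
      At 3: go left to 26.
        At 26: no left child.
        Visit 26.
        At 26: go right to 14.
          14 is a leaf — visit 14.
      Visit 3.
      At 3: no right child.
    Visit 13.
    At 13: go right to 8.
      8 is a leaf — visit 8.
  Visit 12.
  At 12: go right to 27.
    At 27: go left to 22.
      At 22: go left to 7.
        7 is a leaf — visit 7.
      Visit 22.
      At 22: no right child.
    Visit 27.
    At 27: go right to 32.
      At 32: go left to 16.
        16 is a leaf — visit 16.
      Visit 32.
      At 32: no right child.
Full in-order sequence: 9, 26, 14, 3, 13, 8, 12, 7, 22, 27, 16, 32.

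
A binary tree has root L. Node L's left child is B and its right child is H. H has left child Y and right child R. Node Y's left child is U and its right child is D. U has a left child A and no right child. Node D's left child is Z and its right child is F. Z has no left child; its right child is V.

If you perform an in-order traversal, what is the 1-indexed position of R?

11

In-order visits the left subtree, then the node, then the right subtree.
At L: go left to B.
  B is a leaf — visit B.
Visit L.
At L: go right to H.
  At H: go left to Y.
    At Y: go left to U.
      At U: go left to A.
        A is a leaf — visit A.
      Visit U.
      At U: no right child.
    Visit Y.
    At Y: go right to D.
      At D: go left to Z.
        At Z: no left child.
        Visit Z.
        At Z: go right to V.
          V is a leaf — visit V.
      Visit D.
      At D: go right to F.
        F is a leaf — visit F.
  Visit H.
  At H: go right to R.
    R is a leaf — visit R.
Full in-order sequence: B, L, A, U, Y, Z, V, D, F, H, R.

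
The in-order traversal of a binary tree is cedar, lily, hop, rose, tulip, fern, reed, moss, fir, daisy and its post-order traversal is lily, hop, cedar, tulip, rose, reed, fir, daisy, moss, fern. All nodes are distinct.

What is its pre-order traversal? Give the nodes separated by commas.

The last element of post-order is the root; it splits in-order into left and right subtrees.
Root fern: left subtree has 5 nodes {cedar, lily, hop, rose, tulip}, right has 4 {reed, moss, fir, daisy}.
  Root rose: left subtree has 3 nodes {cedar, lily, hop}, right has 1 {tulip}.
    Root cedar: left subtree has 0 nodes { }, right has 2 {lily, hop}.
      Root hop: left subtree has 1 node {lily}, right has 0 { }.
  Root moss: left subtree has 1 node {reed}, right has 2 {fir, daisy}.
    Root daisy: left subtree has 1 node {fir}, right has 0 { }.

fern, rose, cedar, hop, lily, tulip, moss, reed, daisy, fir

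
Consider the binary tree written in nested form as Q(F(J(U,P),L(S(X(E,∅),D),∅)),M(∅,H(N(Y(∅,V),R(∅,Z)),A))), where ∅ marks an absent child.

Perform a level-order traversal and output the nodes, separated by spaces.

Level-order visits nodes level by level from the root, left to right within each level.
Level 0: Q
Level 1: F, M
Level 2: J, L, H
Level 3: U, P, S, N, A
Level 4: X, D, Y, R
Level 5: E, V, Z

Q F M J L H U P S N A X D Y R E V Z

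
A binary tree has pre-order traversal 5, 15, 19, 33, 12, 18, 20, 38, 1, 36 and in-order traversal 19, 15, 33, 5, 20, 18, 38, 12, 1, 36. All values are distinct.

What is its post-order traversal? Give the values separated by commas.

The first element of pre-order is the root; it splits in-order into left and right subtrees.
Root 5: left subtree has 3 nodes {19, 15, 33}, right has 6 {20, 18, 38, 12, 1, 36}.
  Root 15: left subtree has 1 node {19}, right has 1 {33}.
  Root 12: left subtree has 3 nodes {20, 18, 38}, right has 2 {1, 36}.
    Root 18: left subtree has 1 node {20}, right has 1 {38}.
    Root 1: left subtree has 0 nodes { }, right has 1 {36}.

19, 33, 15, 20, 38, 18, 36, 1, 12, 5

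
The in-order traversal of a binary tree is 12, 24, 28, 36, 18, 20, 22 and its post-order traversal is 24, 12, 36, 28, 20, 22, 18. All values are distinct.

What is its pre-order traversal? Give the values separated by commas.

The last element of post-order is the root; it splits in-order into left and right subtrees.
Root 18: left subtree has 4 nodes {12, 24, 28, 36}, right has 2 {20, 22}.
  Root 28: left subtree has 2 nodes {12, 24}, right has 1 {36}.
    Root 12: left subtree has 0 nodes { }, right has 1 {24}.
  Root 22: left subtree has 1 node {20}, right has 0 { }.

18, 28, 12, 24, 36, 22, 20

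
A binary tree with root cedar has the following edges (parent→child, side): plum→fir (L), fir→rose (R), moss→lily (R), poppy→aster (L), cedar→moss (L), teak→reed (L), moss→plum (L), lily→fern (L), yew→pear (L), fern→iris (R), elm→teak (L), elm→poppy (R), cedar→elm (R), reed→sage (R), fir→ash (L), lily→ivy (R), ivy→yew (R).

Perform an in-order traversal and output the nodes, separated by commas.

In-order visits the left subtree, then the node, then the right subtree.
At cedar: go left to moss.
  At moss: go left to plum.
    At plum: go left to fir.
      At fir: go left to ash.
        ash is a leaf — visit ash.
      Visit fir.
      At fir: go right to rose.
        rose is a leaf — visit rose.
    Visit plum.
    At plum: no right child.
  Visit moss.
  At moss: go right to lily.
    At lily: go left to fern.
      At fern: no left child.
      Visit fern.
      At fern: go right to iris.
        iris is a leaf — visit iris.
    Visit lily.
    At lily: go right to ivy.
      At ivy: no left child.
      Visit ivy.
      At ivy: go right to yew.
        At yew: go left to pear.
          pear is a leaf — visit pear.
        Visit yew.
        At yew: no right child.
Visit cedar.
At cedar: go right to elm.
  At elm: go left to teak.
    At teak: go left to reed.
      At reed: no left child.
      Visit reed.
      At reed: go right to sage.
        sage is a leaf — visit sage.
    Visit teak.
    At teak: no right child.
  Visit elm.
  At elm: go right to poppy.
    At poppy: go left to aster.
      aster is a leaf — visit aster.
    Visit poppy.
    At poppy: no right child.

ash, fir, rose, plum, moss, fern, iris, lily, ivy, pear, yew, cedar, reed, sage, teak, elm, aster, poppy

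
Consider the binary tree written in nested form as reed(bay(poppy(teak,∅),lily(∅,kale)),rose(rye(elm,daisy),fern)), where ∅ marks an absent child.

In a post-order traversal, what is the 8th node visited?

Post-order visits the left subtree, then the right subtree, then the node.
At reed: go left to bay.
  At bay: go left to poppy.
    At poppy: go left to teak.
      teak is a leaf — visit teak.
    At poppy: no right child.
    Visit poppy.
  At bay: go right to lily.
    At lily: no left child.
    At lily: go right to kale.
      kale is a leaf — visit kale.
    Visit lily.
  Visit bay.
At reed: go right to rose.
  At rose: go left to rye.
    At rye: go left to elm.
      elm is a leaf — visit elm.
    At rye: go right to daisy.
      daisy is a leaf — visit daisy.
    Visit rye.
  At rose: go right to fern.
    fern is a leaf — visit fern.
  Visit rose.
Visit reed.
Full post-order sequence: teak, poppy, kale, lily, bay, elm, daisy, rye, fern, rose, reed.

rye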